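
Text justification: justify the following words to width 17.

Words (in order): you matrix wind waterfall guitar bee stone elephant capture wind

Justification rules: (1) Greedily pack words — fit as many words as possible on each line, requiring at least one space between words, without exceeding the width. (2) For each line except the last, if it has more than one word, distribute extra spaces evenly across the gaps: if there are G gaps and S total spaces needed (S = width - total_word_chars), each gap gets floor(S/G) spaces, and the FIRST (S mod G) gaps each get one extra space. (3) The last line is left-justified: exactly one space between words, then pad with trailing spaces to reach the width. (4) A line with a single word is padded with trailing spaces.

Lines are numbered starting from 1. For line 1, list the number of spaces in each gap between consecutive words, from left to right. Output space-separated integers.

Answer: 2 2

Derivation:
Line 1: ['you', 'matrix', 'wind'] (min_width=15, slack=2)
Line 2: ['waterfall', 'guitar'] (min_width=16, slack=1)
Line 3: ['bee', 'stone'] (min_width=9, slack=8)
Line 4: ['elephant', 'capture'] (min_width=16, slack=1)
Line 5: ['wind'] (min_width=4, slack=13)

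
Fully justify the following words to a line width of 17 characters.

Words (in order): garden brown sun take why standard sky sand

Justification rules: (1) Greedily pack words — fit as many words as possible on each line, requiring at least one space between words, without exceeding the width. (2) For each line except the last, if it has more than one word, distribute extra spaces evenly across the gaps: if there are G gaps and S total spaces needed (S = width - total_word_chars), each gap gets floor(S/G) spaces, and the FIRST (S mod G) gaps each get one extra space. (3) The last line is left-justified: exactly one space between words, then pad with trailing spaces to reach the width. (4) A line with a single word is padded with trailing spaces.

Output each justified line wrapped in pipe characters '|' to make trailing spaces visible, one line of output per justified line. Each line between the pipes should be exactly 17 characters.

Line 1: ['garden', 'brown', 'sun'] (min_width=16, slack=1)
Line 2: ['take', 'why', 'standard'] (min_width=17, slack=0)
Line 3: ['sky', 'sand'] (min_width=8, slack=9)

Answer: |garden  brown sun|
|take why standard|
|sky sand         |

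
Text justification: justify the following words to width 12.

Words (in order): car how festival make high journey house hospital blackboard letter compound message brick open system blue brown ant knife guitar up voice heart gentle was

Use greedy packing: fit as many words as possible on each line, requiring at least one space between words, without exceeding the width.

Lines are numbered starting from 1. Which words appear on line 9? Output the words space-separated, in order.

Line 1: ['car', 'how'] (min_width=7, slack=5)
Line 2: ['festival'] (min_width=8, slack=4)
Line 3: ['make', 'high'] (min_width=9, slack=3)
Line 4: ['journey'] (min_width=7, slack=5)
Line 5: ['house'] (min_width=5, slack=7)
Line 6: ['hospital'] (min_width=8, slack=4)
Line 7: ['blackboard'] (min_width=10, slack=2)
Line 8: ['letter'] (min_width=6, slack=6)
Line 9: ['compound'] (min_width=8, slack=4)
Line 10: ['message'] (min_width=7, slack=5)
Line 11: ['brick', 'open'] (min_width=10, slack=2)
Line 12: ['system', 'blue'] (min_width=11, slack=1)
Line 13: ['brown', 'ant'] (min_width=9, slack=3)
Line 14: ['knife', 'guitar'] (min_width=12, slack=0)
Line 15: ['up', 'voice'] (min_width=8, slack=4)
Line 16: ['heart', 'gentle'] (min_width=12, slack=0)
Line 17: ['was'] (min_width=3, slack=9)

Answer: compound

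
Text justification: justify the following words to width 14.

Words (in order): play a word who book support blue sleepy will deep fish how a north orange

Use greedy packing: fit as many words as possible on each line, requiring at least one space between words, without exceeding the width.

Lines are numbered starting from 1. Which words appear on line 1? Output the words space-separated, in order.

Answer: play a word

Derivation:
Line 1: ['play', 'a', 'word'] (min_width=11, slack=3)
Line 2: ['who', 'book'] (min_width=8, slack=6)
Line 3: ['support', 'blue'] (min_width=12, slack=2)
Line 4: ['sleepy', 'will'] (min_width=11, slack=3)
Line 5: ['deep', 'fish', 'how'] (min_width=13, slack=1)
Line 6: ['a', 'north', 'orange'] (min_width=14, slack=0)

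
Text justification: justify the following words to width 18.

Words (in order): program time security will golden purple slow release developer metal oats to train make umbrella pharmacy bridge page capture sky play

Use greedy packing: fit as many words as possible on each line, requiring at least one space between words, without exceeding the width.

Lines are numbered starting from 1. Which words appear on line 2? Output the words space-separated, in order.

Line 1: ['program', 'time'] (min_width=12, slack=6)
Line 2: ['security', 'will'] (min_width=13, slack=5)
Line 3: ['golden', 'purple', 'slow'] (min_width=18, slack=0)
Line 4: ['release', 'developer'] (min_width=17, slack=1)
Line 5: ['metal', 'oats', 'to'] (min_width=13, slack=5)
Line 6: ['train', 'make'] (min_width=10, slack=8)
Line 7: ['umbrella', 'pharmacy'] (min_width=17, slack=1)
Line 8: ['bridge', 'page'] (min_width=11, slack=7)
Line 9: ['capture', 'sky', 'play'] (min_width=16, slack=2)

Answer: security will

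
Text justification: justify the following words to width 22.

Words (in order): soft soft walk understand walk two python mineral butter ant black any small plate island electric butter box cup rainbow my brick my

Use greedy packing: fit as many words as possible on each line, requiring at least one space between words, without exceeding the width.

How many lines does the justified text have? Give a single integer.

Line 1: ['soft', 'soft', 'walk'] (min_width=14, slack=8)
Line 2: ['understand', 'walk', 'two'] (min_width=19, slack=3)
Line 3: ['python', 'mineral', 'butter'] (min_width=21, slack=1)
Line 4: ['ant', 'black', 'any', 'small'] (min_width=19, slack=3)
Line 5: ['plate', 'island', 'electric'] (min_width=21, slack=1)
Line 6: ['butter', 'box', 'cup', 'rainbow'] (min_width=22, slack=0)
Line 7: ['my', 'brick', 'my'] (min_width=11, slack=11)
Total lines: 7

Answer: 7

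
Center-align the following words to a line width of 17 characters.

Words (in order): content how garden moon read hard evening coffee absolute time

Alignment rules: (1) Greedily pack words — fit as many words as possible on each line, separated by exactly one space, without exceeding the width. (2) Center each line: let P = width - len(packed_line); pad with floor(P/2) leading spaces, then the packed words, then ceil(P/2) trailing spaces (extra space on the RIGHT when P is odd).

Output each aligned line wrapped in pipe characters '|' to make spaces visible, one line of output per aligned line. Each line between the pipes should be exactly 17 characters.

Line 1: ['content', 'how'] (min_width=11, slack=6)
Line 2: ['garden', 'moon', 'read'] (min_width=16, slack=1)
Line 3: ['hard', 'evening'] (min_width=12, slack=5)
Line 4: ['coffee', 'absolute'] (min_width=15, slack=2)
Line 5: ['time'] (min_width=4, slack=13)

Answer: |   content how   |
|garden moon read |
|  hard evening   |
| coffee absolute |
|      time       |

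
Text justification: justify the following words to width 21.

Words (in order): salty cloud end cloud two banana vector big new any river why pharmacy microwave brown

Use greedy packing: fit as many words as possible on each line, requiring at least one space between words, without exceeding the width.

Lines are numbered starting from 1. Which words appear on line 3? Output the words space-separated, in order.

Line 1: ['salty', 'cloud', 'end', 'cloud'] (min_width=21, slack=0)
Line 2: ['two', 'banana', 'vector', 'big'] (min_width=21, slack=0)
Line 3: ['new', 'any', 'river', 'why'] (min_width=17, slack=4)
Line 4: ['pharmacy', 'microwave'] (min_width=18, slack=3)
Line 5: ['brown'] (min_width=5, slack=16)

Answer: new any river why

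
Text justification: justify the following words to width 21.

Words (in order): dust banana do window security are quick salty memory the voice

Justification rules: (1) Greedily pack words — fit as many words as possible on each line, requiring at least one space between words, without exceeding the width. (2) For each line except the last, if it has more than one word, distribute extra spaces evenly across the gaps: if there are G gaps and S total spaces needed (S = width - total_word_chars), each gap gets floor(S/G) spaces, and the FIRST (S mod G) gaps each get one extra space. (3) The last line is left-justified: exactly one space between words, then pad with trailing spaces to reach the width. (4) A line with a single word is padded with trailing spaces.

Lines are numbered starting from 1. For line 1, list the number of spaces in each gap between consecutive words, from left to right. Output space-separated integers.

Line 1: ['dust', 'banana', 'do', 'window'] (min_width=21, slack=0)
Line 2: ['security', 'are', 'quick'] (min_width=18, slack=3)
Line 3: ['salty', 'memory', 'the'] (min_width=16, slack=5)
Line 4: ['voice'] (min_width=5, slack=16)

Answer: 1 1 1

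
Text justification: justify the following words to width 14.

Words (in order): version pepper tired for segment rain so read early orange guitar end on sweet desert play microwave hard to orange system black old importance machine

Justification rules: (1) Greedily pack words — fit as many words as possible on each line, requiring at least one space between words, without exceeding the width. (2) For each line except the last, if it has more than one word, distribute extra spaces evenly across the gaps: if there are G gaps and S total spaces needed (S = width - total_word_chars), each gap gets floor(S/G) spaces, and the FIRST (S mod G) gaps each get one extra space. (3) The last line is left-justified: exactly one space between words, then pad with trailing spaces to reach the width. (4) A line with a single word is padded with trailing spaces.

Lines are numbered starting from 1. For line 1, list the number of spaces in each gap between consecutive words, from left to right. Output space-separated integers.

Line 1: ['version', 'pepper'] (min_width=14, slack=0)
Line 2: ['tired', 'for'] (min_width=9, slack=5)
Line 3: ['segment', 'rain'] (min_width=12, slack=2)
Line 4: ['so', 'read', 'early'] (min_width=13, slack=1)
Line 5: ['orange', 'guitar'] (min_width=13, slack=1)
Line 6: ['end', 'on', 'sweet'] (min_width=12, slack=2)
Line 7: ['desert', 'play'] (min_width=11, slack=3)
Line 8: ['microwave', 'hard'] (min_width=14, slack=0)
Line 9: ['to', 'orange'] (min_width=9, slack=5)
Line 10: ['system', 'black'] (min_width=12, slack=2)
Line 11: ['old', 'importance'] (min_width=14, slack=0)
Line 12: ['machine'] (min_width=7, slack=7)

Answer: 1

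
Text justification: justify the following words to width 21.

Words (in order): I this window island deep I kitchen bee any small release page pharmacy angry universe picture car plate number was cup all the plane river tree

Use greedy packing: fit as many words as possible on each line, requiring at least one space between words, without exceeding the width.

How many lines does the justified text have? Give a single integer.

Line 1: ['I', 'this', 'window', 'island'] (min_width=20, slack=1)
Line 2: ['deep', 'I', 'kitchen', 'bee'] (min_width=18, slack=3)
Line 3: ['any', 'small', 'release'] (min_width=17, slack=4)
Line 4: ['page', 'pharmacy', 'angry'] (min_width=19, slack=2)
Line 5: ['universe', 'picture', 'car'] (min_width=20, slack=1)
Line 6: ['plate', 'number', 'was', 'cup'] (min_width=20, slack=1)
Line 7: ['all', 'the', 'plane', 'river'] (min_width=19, slack=2)
Line 8: ['tree'] (min_width=4, slack=17)
Total lines: 8

Answer: 8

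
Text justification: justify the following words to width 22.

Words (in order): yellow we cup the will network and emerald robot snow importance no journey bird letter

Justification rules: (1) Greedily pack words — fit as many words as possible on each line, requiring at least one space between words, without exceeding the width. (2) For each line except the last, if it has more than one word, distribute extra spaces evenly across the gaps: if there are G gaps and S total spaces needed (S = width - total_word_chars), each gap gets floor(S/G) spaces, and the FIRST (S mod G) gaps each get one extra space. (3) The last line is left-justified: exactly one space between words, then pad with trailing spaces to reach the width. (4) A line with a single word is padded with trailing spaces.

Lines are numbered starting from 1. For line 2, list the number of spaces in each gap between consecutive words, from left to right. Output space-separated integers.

Answer: 3 2

Derivation:
Line 1: ['yellow', 'we', 'cup', 'the', 'will'] (min_width=22, slack=0)
Line 2: ['network', 'and', 'emerald'] (min_width=19, slack=3)
Line 3: ['robot', 'snow', 'importance'] (min_width=21, slack=1)
Line 4: ['no', 'journey', 'bird', 'letter'] (min_width=22, slack=0)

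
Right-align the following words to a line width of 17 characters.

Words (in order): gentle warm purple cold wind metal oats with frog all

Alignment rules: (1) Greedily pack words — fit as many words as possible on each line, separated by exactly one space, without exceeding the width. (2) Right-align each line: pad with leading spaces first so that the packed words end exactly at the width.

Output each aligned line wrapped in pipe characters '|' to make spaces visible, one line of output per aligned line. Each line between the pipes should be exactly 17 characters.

Answer: |      gentle warm|
| purple cold wind|
|  metal oats with|
|         frog all|

Derivation:
Line 1: ['gentle', 'warm'] (min_width=11, slack=6)
Line 2: ['purple', 'cold', 'wind'] (min_width=16, slack=1)
Line 3: ['metal', 'oats', 'with'] (min_width=15, slack=2)
Line 4: ['frog', 'all'] (min_width=8, slack=9)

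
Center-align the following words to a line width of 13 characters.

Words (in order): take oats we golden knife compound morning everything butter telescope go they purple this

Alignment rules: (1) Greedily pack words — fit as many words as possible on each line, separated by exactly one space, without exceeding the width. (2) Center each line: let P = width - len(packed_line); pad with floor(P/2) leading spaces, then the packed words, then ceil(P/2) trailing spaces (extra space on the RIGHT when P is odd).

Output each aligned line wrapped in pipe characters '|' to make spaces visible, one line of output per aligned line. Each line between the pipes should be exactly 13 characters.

Answer: |take oats we |
|golden knife |
|  compound   |
|   morning   |
| everything  |
|   butter    |
|telescope go |
| they purple |
|    this     |

Derivation:
Line 1: ['take', 'oats', 'we'] (min_width=12, slack=1)
Line 2: ['golden', 'knife'] (min_width=12, slack=1)
Line 3: ['compound'] (min_width=8, slack=5)
Line 4: ['morning'] (min_width=7, slack=6)
Line 5: ['everything'] (min_width=10, slack=3)
Line 6: ['butter'] (min_width=6, slack=7)
Line 7: ['telescope', 'go'] (min_width=12, slack=1)
Line 8: ['they', 'purple'] (min_width=11, slack=2)
Line 9: ['this'] (min_width=4, slack=9)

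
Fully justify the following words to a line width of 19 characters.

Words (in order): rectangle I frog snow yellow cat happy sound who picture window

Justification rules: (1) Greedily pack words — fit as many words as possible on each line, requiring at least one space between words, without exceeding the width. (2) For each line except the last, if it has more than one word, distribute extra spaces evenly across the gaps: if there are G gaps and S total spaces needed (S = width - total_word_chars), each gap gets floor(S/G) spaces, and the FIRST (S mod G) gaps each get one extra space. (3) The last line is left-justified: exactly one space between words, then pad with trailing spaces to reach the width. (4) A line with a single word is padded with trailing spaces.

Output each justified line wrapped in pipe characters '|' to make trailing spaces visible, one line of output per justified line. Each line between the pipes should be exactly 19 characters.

Answer: |rectangle   I  frog|
|snow   yellow   cat|
|happy   sound   who|
|picture window     |

Derivation:
Line 1: ['rectangle', 'I', 'frog'] (min_width=16, slack=3)
Line 2: ['snow', 'yellow', 'cat'] (min_width=15, slack=4)
Line 3: ['happy', 'sound', 'who'] (min_width=15, slack=4)
Line 4: ['picture', 'window'] (min_width=14, slack=5)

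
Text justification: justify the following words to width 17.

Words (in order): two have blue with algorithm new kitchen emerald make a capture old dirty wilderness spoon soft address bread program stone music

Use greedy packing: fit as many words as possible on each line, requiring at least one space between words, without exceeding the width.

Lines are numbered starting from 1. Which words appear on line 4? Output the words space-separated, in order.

Answer: emerald make a

Derivation:
Line 1: ['two', 'have', 'blue'] (min_width=13, slack=4)
Line 2: ['with', 'algorithm'] (min_width=14, slack=3)
Line 3: ['new', 'kitchen'] (min_width=11, slack=6)
Line 4: ['emerald', 'make', 'a'] (min_width=14, slack=3)
Line 5: ['capture', 'old', 'dirty'] (min_width=17, slack=0)
Line 6: ['wilderness', 'spoon'] (min_width=16, slack=1)
Line 7: ['soft', 'address'] (min_width=12, slack=5)
Line 8: ['bread', 'program'] (min_width=13, slack=4)
Line 9: ['stone', 'music'] (min_width=11, slack=6)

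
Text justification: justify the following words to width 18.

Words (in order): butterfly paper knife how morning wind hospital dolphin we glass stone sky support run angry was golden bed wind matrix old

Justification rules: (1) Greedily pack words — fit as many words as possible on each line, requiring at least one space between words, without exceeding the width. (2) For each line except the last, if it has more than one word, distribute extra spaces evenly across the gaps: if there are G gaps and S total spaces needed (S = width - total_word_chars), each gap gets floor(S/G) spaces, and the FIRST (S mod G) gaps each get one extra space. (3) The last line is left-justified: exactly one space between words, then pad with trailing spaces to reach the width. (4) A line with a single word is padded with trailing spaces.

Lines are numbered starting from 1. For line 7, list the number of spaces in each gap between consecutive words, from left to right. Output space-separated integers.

Line 1: ['butterfly', 'paper'] (min_width=15, slack=3)
Line 2: ['knife', 'how', 'morning'] (min_width=17, slack=1)
Line 3: ['wind', 'hospital'] (min_width=13, slack=5)
Line 4: ['dolphin', 'we', 'glass'] (min_width=16, slack=2)
Line 5: ['stone', 'sky', 'support'] (min_width=17, slack=1)
Line 6: ['run', 'angry', 'was'] (min_width=13, slack=5)
Line 7: ['golden', 'bed', 'wind'] (min_width=15, slack=3)
Line 8: ['matrix', 'old'] (min_width=10, slack=8)

Answer: 3 2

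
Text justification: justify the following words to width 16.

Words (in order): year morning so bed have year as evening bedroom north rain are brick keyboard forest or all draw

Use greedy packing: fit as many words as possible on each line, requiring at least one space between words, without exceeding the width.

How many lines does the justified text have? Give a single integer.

Line 1: ['year', 'morning', 'so'] (min_width=15, slack=1)
Line 2: ['bed', 'have', 'year', 'as'] (min_width=16, slack=0)
Line 3: ['evening', 'bedroom'] (min_width=15, slack=1)
Line 4: ['north', 'rain', 'are'] (min_width=14, slack=2)
Line 5: ['brick', 'keyboard'] (min_width=14, slack=2)
Line 6: ['forest', 'or', 'all'] (min_width=13, slack=3)
Line 7: ['draw'] (min_width=4, slack=12)
Total lines: 7

Answer: 7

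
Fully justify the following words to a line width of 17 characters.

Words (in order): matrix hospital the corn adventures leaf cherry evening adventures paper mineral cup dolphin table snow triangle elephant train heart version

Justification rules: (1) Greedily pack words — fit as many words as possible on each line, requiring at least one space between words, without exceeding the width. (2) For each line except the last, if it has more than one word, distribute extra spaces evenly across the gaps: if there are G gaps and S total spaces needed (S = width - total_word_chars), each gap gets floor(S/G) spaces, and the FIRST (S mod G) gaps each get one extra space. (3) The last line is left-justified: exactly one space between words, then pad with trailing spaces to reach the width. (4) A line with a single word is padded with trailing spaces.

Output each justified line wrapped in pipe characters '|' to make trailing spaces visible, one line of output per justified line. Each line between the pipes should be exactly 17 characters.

Answer: |matrix   hospital|
|the          corn|
|adventures   leaf|
|cherry    evening|
|adventures  paper|
|mineral       cup|
|dolphin     table|
|snow     triangle|
|elephant    train|
|heart version    |

Derivation:
Line 1: ['matrix', 'hospital'] (min_width=15, slack=2)
Line 2: ['the', 'corn'] (min_width=8, slack=9)
Line 3: ['adventures', 'leaf'] (min_width=15, slack=2)
Line 4: ['cherry', 'evening'] (min_width=14, slack=3)
Line 5: ['adventures', 'paper'] (min_width=16, slack=1)
Line 6: ['mineral', 'cup'] (min_width=11, slack=6)
Line 7: ['dolphin', 'table'] (min_width=13, slack=4)
Line 8: ['snow', 'triangle'] (min_width=13, slack=4)
Line 9: ['elephant', 'train'] (min_width=14, slack=3)
Line 10: ['heart', 'version'] (min_width=13, slack=4)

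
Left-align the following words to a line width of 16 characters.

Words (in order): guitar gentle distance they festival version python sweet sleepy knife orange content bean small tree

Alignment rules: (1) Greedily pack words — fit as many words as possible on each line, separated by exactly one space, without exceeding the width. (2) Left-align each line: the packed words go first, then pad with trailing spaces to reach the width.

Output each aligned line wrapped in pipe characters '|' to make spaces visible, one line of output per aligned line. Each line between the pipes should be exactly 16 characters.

Answer: |guitar gentle   |
|distance they   |
|festival version|
|python sweet    |
|sleepy knife    |
|orange content  |
|bean small tree |

Derivation:
Line 1: ['guitar', 'gentle'] (min_width=13, slack=3)
Line 2: ['distance', 'they'] (min_width=13, slack=3)
Line 3: ['festival', 'version'] (min_width=16, slack=0)
Line 4: ['python', 'sweet'] (min_width=12, slack=4)
Line 5: ['sleepy', 'knife'] (min_width=12, slack=4)
Line 6: ['orange', 'content'] (min_width=14, slack=2)
Line 7: ['bean', 'small', 'tree'] (min_width=15, slack=1)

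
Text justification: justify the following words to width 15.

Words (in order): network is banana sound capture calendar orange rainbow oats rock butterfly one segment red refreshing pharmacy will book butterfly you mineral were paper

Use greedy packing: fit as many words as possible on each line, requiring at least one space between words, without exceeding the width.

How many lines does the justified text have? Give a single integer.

Line 1: ['network', 'is'] (min_width=10, slack=5)
Line 2: ['banana', 'sound'] (min_width=12, slack=3)
Line 3: ['capture'] (min_width=7, slack=8)
Line 4: ['calendar', 'orange'] (min_width=15, slack=0)
Line 5: ['rainbow', 'oats'] (min_width=12, slack=3)
Line 6: ['rock', 'butterfly'] (min_width=14, slack=1)
Line 7: ['one', 'segment', 'red'] (min_width=15, slack=0)
Line 8: ['refreshing'] (min_width=10, slack=5)
Line 9: ['pharmacy', 'will'] (min_width=13, slack=2)
Line 10: ['book', 'butterfly'] (min_width=14, slack=1)
Line 11: ['you', 'mineral'] (min_width=11, slack=4)
Line 12: ['were', 'paper'] (min_width=10, slack=5)
Total lines: 12

Answer: 12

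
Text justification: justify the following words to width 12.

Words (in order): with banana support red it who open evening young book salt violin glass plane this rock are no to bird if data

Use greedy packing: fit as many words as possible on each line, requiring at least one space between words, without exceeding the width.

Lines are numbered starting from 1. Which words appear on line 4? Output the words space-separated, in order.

Line 1: ['with', 'banana'] (min_width=11, slack=1)
Line 2: ['support', 'red'] (min_width=11, slack=1)
Line 3: ['it', 'who', 'open'] (min_width=11, slack=1)
Line 4: ['evening'] (min_width=7, slack=5)
Line 5: ['young', 'book'] (min_width=10, slack=2)
Line 6: ['salt', 'violin'] (min_width=11, slack=1)
Line 7: ['glass', 'plane'] (min_width=11, slack=1)
Line 8: ['this', 'rock'] (min_width=9, slack=3)
Line 9: ['are', 'no', 'to'] (min_width=9, slack=3)
Line 10: ['bird', 'if', 'data'] (min_width=12, slack=0)

Answer: evening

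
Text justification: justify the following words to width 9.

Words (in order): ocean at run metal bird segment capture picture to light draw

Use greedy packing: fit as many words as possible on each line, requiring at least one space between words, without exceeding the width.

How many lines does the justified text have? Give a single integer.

Line 1: ['ocean', 'at'] (min_width=8, slack=1)
Line 2: ['run', 'metal'] (min_width=9, slack=0)
Line 3: ['bird'] (min_width=4, slack=5)
Line 4: ['segment'] (min_width=7, slack=2)
Line 5: ['capture'] (min_width=7, slack=2)
Line 6: ['picture'] (min_width=7, slack=2)
Line 7: ['to', 'light'] (min_width=8, slack=1)
Line 8: ['draw'] (min_width=4, slack=5)
Total lines: 8

Answer: 8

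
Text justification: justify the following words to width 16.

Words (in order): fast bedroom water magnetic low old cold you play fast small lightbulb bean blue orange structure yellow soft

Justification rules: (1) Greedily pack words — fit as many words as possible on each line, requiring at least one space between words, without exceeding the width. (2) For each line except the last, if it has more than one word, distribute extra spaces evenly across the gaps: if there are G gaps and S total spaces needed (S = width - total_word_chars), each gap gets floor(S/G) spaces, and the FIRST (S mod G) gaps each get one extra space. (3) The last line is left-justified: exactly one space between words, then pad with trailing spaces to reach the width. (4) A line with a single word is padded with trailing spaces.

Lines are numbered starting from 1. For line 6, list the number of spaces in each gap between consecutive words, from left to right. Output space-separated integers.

Answer: 6

Derivation:
Line 1: ['fast', 'bedroom'] (min_width=12, slack=4)
Line 2: ['water', 'magnetic'] (min_width=14, slack=2)
Line 3: ['low', 'old', 'cold', 'you'] (min_width=16, slack=0)
Line 4: ['play', 'fast', 'small'] (min_width=15, slack=1)
Line 5: ['lightbulb', 'bean'] (min_width=14, slack=2)
Line 6: ['blue', 'orange'] (min_width=11, slack=5)
Line 7: ['structure', 'yellow'] (min_width=16, slack=0)
Line 8: ['soft'] (min_width=4, slack=12)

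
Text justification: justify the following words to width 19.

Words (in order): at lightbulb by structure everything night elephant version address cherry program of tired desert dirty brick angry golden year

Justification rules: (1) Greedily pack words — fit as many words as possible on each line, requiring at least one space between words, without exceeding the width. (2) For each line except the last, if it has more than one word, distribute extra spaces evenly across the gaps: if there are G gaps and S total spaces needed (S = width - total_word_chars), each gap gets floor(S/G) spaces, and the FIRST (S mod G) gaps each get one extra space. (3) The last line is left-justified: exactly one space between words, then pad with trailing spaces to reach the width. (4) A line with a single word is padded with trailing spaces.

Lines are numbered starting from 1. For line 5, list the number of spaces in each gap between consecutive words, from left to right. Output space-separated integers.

Answer: 6

Derivation:
Line 1: ['at', 'lightbulb', 'by'] (min_width=15, slack=4)
Line 2: ['structure'] (min_width=9, slack=10)
Line 3: ['everything', 'night'] (min_width=16, slack=3)
Line 4: ['elephant', 'version'] (min_width=16, slack=3)
Line 5: ['address', 'cherry'] (min_width=14, slack=5)
Line 6: ['program', 'of', 'tired'] (min_width=16, slack=3)
Line 7: ['desert', 'dirty', 'brick'] (min_width=18, slack=1)
Line 8: ['angry', 'golden', 'year'] (min_width=17, slack=2)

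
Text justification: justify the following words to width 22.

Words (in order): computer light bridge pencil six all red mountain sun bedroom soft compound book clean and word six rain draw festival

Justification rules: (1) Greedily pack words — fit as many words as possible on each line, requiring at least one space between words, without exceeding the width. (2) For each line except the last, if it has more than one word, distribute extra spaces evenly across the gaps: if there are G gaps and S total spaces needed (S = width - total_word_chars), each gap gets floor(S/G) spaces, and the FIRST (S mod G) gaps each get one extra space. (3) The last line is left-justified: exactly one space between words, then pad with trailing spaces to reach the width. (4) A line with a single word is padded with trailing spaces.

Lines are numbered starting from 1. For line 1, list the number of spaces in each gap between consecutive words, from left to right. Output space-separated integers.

Line 1: ['computer', 'light', 'bridge'] (min_width=21, slack=1)
Line 2: ['pencil', 'six', 'all', 'red'] (min_width=18, slack=4)
Line 3: ['mountain', 'sun', 'bedroom'] (min_width=20, slack=2)
Line 4: ['soft', 'compound', 'book'] (min_width=18, slack=4)
Line 5: ['clean', 'and', 'word', 'six'] (min_width=18, slack=4)
Line 6: ['rain', 'draw', 'festival'] (min_width=18, slack=4)

Answer: 2 1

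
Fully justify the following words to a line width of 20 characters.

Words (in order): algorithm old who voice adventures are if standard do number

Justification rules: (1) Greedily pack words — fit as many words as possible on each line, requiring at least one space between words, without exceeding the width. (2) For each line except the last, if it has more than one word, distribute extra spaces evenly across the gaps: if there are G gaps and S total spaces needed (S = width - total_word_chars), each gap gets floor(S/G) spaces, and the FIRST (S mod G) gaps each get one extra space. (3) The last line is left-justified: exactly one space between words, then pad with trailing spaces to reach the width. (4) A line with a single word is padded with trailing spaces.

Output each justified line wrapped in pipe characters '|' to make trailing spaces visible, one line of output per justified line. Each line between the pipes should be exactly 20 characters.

Line 1: ['algorithm', 'old', 'who'] (min_width=17, slack=3)
Line 2: ['voice', 'adventures', 'are'] (min_width=20, slack=0)
Line 3: ['if', 'standard', 'do'] (min_width=14, slack=6)
Line 4: ['number'] (min_width=6, slack=14)

Answer: |algorithm   old  who|
|voice adventures are|
|if    standard    do|
|number              |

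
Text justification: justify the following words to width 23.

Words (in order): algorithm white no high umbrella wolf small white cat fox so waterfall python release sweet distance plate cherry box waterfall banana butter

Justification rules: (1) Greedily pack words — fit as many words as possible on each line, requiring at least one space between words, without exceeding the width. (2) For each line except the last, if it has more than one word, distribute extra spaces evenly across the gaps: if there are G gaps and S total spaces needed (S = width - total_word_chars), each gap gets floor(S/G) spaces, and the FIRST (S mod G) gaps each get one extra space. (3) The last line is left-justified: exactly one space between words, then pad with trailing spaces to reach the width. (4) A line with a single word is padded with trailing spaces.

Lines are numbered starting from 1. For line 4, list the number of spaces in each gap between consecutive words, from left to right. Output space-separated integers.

Line 1: ['algorithm', 'white', 'no', 'high'] (min_width=23, slack=0)
Line 2: ['umbrella', 'wolf', 'small'] (min_width=19, slack=4)
Line 3: ['white', 'cat', 'fox', 'so'] (min_width=16, slack=7)
Line 4: ['waterfall', 'python'] (min_width=16, slack=7)
Line 5: ['release', 'sweet', 'distance'] (min_width=22, slack=1)
Line 6: ['plate', 'cherry', 'box'] (min_width=16, slack=7)
Line 7: ['waterfall', 'banana', 'butter'] (min_width=23, slack=0)

Answer: 8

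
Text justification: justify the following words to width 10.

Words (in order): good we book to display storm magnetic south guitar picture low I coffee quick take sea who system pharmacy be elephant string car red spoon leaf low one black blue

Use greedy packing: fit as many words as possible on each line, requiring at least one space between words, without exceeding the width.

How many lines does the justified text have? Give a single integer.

Line 1: ['good', 'we'] (min_width=7, slack=3)
Line 2: ['book', 'to'] (min_width=7, slack=3)
Line 3: ['display'] (min_width=7, slack=3)
Line 4: ['storm'] (min_width=5, slack=5)
Line 5: ['magnetic'] (min_width=8, slack=2)
Line 6: ['south'] (min_width=5, slack=5)
Line 7: ['guitar'] (min_width=6, slack=4)
Line 8: ['picture'] (min_width=7, slack=3)
Line 9: ['low', 'I'] (min_width=5, slack=5)
Line 10: ['coffee'] (min_width=6, slack=4)
Line 11: ['quick', 'take'] (min_width=10, slack=0)
Line 12: ['sea', 'who'] (min_width=7, slack=3)
Line 13: ['system'] (min_width=6, slack=4)
Line 14: ['pharmacy'] (min_width=8, slack=2)
Line 15: ['be'] (min_width=2, slack=8)
Line 16: ['elephant'] (min_width=8, slack=2)
Line 17: ['string', 'car'] (min_width=10, slack=0)
Line 18: ['red', 'spoon'] (min_width=9, slack=1)
Line 19: ['leaf', 'low'] (min_width=8, slack=2)
Line 20: ['one', 'black'] (min_width=9, slack=1)
Line 21: ['blue'] (min_width=4, slack=6)
Total lines: 21

Answer: 21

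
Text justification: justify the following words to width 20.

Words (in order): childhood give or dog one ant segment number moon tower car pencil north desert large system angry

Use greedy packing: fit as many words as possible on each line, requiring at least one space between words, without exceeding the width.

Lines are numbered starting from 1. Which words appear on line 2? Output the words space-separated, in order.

Answer: dog one ant segment

Derivation:
Line 1: ['childhood', 'give', 'or'] (min_width=17, slack=3)
Line 2: ['dog', 'one', 'ant', 'segment'] (min_width=19, slack=1)
Line 3: ['number', 'moon', 'tower'] (min_width=17, slack=3)
Line 4: ['car', 'pencil', 'north'] (min_width=16, slack=4)
Line 5: ['desert', 'large', 'system'] (min_width=19, slack=1)
Line 6: ['angry'] (min_width=5, slack=15)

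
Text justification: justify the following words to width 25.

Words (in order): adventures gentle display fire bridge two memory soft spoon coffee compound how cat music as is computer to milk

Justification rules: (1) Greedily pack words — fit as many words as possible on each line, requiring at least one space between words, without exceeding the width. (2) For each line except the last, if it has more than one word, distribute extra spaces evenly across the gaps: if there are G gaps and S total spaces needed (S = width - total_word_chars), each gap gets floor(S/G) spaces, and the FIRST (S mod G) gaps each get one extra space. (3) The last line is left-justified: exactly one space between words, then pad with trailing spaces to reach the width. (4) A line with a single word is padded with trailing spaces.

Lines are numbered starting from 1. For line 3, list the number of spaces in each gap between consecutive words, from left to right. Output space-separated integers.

Line 1: ['adventures', 'gentle', 'display'] (min_width=25, slack=0)
Line 2: ['fire', 'bridge', 'two', 'memory'] (min_width=22, slack=3)
Line 3: ['soft', 'spoon', 'coffee'] (min_width=17, slack=8)
Line 4: ['compound', 'how', 'cat', 'music', 'as'] (min_width=25, slack=0)
Line 5: ['is', 'computer', 'to', 'milk'] (min_width=19, slack=6)

Answer: 5 5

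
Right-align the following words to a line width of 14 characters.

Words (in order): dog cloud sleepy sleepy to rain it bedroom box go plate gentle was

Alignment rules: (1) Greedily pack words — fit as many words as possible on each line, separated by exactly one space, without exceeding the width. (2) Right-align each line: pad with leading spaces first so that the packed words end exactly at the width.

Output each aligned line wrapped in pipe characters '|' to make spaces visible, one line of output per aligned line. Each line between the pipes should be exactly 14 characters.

Answer: |     dog cloud|
| sleepy sleepy|
|    to rain it|
|bedroom box go|
|  plate gentle|
|           was|

Derivation:
Line 1: ['dog', 'cloud'] (min_width=9, slack=5)
Line 2: ['sleepy', 'sleepy'] (min_width=13, slack=1)
Line 3: ['to', 'rain', 'it'] (min_width=10, slack=4)
Line 4: ['bedroom', 'box', 'go'] (min_width=14, slack=0)
Line 5: ['plate', 'gentle'] (min_width=12, slack=2)
Line 6: ['was'] (min_width=3, slack=11)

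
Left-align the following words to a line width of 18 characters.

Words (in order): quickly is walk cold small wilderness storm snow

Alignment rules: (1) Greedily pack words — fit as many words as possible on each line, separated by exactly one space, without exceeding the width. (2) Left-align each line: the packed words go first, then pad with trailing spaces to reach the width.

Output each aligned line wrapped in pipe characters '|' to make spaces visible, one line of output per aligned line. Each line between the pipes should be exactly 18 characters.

Line 1: ['quickly', 'is', 'walk'] (min_width=15, slack=3)
Line 2: ['cold', 'small'] (min_width=10, slack=8)
Line 3: ['wilderness', 'storm'] (min_width=16, slack=2)
Line 4: ['snow'] (min_width=4, slack=14)

Answer: |quickly is walk   |
|cold small        |
|wilderness storm  |
|snow              |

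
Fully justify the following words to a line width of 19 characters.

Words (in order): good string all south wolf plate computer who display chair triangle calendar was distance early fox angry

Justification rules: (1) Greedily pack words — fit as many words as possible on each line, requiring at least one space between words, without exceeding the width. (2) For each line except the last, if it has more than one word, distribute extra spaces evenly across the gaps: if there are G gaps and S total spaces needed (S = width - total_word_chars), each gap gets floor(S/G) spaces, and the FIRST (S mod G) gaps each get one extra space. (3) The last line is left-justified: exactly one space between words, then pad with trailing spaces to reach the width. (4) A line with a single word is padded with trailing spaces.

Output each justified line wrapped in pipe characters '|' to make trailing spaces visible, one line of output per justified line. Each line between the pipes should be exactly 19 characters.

Line 1: ['good', 'string', 'all'] (min_width=15, slack=4)
Line 2: ['south', 'wolf', 'plate'] (min_width=16, slack=3)
Line 3: ['computer', 'who'] (min_width=12, slack=7)
Line 4: ['display', 'chair'] (min_width=13, slack=6)
Line 5: ['triangle', 'calendar'] (min_width=17, slack=2)
Line 6: ['was', 'distance', 'early'] (min_width=18, slack=1)
Line 7: ['fox', 'angry'] (min_width=9, slack=10)

Answer: |good   string   all|
|south   wolf  plate|
|computer        who|
|display       chair|
|triangle   calendar|
|was  distance early|
|fox angry          |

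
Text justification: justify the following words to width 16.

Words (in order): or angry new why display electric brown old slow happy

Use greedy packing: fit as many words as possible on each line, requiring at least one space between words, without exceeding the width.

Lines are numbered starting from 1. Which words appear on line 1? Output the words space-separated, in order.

Line 1: ['or', 'angry', 'new', 'why'] (min_width=16, slack=0)
Line 2: ['display', 'electric'] (min_width=16, slack=0)
Line 3: ['brown', 'old', 'slow'] (min_width=14, slack=2)
Line 4: ['happy'] (min_width=5, slack=11)

Answer: or angry new why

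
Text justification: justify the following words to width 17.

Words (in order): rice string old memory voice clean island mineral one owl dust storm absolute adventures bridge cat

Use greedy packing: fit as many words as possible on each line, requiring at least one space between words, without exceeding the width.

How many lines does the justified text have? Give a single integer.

Answer: 8

Derivation:
Line 1: ['rice', 'string', 'old'] (min_width=15, slack=2)
Line 2: ['memory', 'voice'] (min_width=12, slack=5)
Line 3: ['clean', 'island'] (min_width=12, slack=5)
Line 4: ['mineral', 'one', 'owl'] (min_width=15, slack=2)
Line 5: ['dust', 'storm'] (min_width=10, slack=7)
Line 6: ['absolute'] (min_width=8, slack=9)
Line 7: ['adventures', 'bridge'] (min_width=17, slack=0)
Line 8: ['cat'] (min_width=3, slack=14)
Total lines: 8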